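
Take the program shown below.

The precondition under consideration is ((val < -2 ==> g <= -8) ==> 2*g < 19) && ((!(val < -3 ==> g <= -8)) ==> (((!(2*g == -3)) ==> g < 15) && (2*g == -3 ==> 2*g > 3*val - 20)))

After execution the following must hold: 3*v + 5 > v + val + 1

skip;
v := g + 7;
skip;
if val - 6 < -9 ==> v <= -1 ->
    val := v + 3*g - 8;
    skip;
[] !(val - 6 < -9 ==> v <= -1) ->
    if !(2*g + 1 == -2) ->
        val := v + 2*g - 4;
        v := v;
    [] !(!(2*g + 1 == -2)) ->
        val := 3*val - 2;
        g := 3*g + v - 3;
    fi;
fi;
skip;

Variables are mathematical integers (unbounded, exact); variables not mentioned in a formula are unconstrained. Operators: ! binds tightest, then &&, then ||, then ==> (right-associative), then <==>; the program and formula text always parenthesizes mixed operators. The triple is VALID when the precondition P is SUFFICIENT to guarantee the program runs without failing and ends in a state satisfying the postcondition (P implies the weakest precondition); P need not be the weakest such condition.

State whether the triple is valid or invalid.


Working backward. After the program, the postcondition 3*v + 5 > v + val + 1 must hold; in canonical form it is 2*v > val - 4.
Before skip: 2*v > val - 4
Then branch requires v > 3*g - 12; else branch requires ((!(2*g == -3)) ==> v > 2*g - 8) && (2*g == -3 ==> 2*v > 3*val - 6).
Before the if: ((val < -3 ==> v <= -1) ==> v > 3*g - 12) && ((!(val < -3 ==> v <= -1)) ==> (((!(2*g == -3)) ==> v > 2*g - 8) && (2*g == -3 ==> 2*v > 3*val - 6)))
Before skip: ((val < -3 ==> v <= -1) ==> v > 3*g - 12) && ((!(val < -3 ==> v <= -1)) ==> (((!(2*g == -3)) ==> v > 2*g - 8) && (2*g == -3 ==> 2*v > 3*val - 6)))
Before v := g + 7: ((val < -3 ==> g <= -8) ==> 2*g < 19) && ((!(val < -3 ==> g <= -8)) ==> (((!(2*g == -3)) ==> g < 15) && (2*g == -3 ==> 2*g > 3*val - 20)))
Before skip: ((val < -3 ==> g <= -8) ==> 2*g < 19) && ((!(val < -3 ==> g <= -8)) ==> (((!(2*g == -3)) ==> g < 15) && (2*g == -3 ==> 2*g > 3*val - 20)))
The weakest precondition is ((val < -3 ==> g <= -8) ==> 2*g < 19) && ((!(val < -3 ==> g <= -8)) ==> (((!(2*g == -3)) ==> g < 15) && (2*g == -3 ==> 2*g > 3*val - 20))).
Check whether ((val < -2 ==> g <= -8) ==> 2*g < 19) && ((!(val < -3 ==> g <= -8)) ==> (((!(2*g == -3)) ==> g < 15) && (2*g == -3 ==> 2*g > 3*val - 20))) implies it.
Countermodel: at the initial state g = 10, val = -3, the precondition holds but the weakest precondition fails.
Answer: invalid


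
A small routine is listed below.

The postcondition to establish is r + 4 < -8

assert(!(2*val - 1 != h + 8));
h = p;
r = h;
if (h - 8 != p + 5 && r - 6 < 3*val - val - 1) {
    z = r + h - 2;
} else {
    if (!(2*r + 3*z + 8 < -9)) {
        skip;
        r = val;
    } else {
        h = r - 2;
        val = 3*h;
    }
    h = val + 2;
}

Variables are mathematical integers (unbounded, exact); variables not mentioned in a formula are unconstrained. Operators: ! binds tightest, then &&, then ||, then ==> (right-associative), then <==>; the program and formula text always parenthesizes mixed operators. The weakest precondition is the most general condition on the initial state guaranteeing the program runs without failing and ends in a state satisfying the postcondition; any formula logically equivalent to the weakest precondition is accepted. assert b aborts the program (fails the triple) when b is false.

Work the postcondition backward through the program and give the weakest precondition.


Working backward. After the program, the postcondition r + 4 < -8 must hold; in canonical form it is r < -12.
Then branch requires r < -12; else branch requires ((!(2*r + 3*z < -17)) ==> val < -12) && (2*r + 3*z < -17 ==> r < -12).
Before the if: ((h != p + 13 && r < 2*val + 5) ==> r < -12) && ((!(h != p + 13 && r < 2*val + 5)) ==> (((!(2*r + 3*z < -17)) ==> val < -12) && (2*r + 3*z < -17 ==> r < -12)))
Before r := h: ((h != p + 13 && h < 2*val + 5) ==> h < -12) && ((!(h != p + 13 && h < 2*val + 5)) ==> (((!(2*h + 3*z < -17)) ==> val < -12) && (2*h + 3*z < -17 ==> h < -12)))
Before h := p: (p < 2*val + 5 ==> p < -12) && ((!(p < 2*val + 5)) ==> (((!(2*p + 3*z < -17)) ==> val < -12) && (2*p + 3*z < -17 ==> p < -12)))
Before assert !(2*val - 1 != h + 8): (!(2*val != h + 9)) && (p < 2*val + 5 ==> p < -12) && ((!(p < 2*val + 5)) ==> (((!(2*p + 3*z < -17)) ==> val < -12) && (2*p + 3*z < -17 ==> p < -12)))
Answer: WP = (!(2*val != h + 9)) && (p < 2*val + 5 ==> p < -12) && ((!(p < 2*val + 5)) ==> (((!(2*p + 3*z < -17)) ==> val < -12) && (2*p + 3*z < -17 ==> p < -12)))


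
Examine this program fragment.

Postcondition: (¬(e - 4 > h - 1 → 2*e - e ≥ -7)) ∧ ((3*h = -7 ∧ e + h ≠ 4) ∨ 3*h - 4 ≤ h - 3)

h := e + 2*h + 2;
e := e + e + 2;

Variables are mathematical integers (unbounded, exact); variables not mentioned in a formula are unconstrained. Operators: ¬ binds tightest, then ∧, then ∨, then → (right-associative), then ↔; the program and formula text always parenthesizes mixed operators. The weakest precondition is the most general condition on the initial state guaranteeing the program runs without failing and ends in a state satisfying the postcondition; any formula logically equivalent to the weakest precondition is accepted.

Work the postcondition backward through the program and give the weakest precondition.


Working backward. After the program, the postcondition (¬(e - 4 > h - 1 → 2*e - e ≥ -7)) ∧ ((3*h = -7 ∧ e + h ≠ 4) ∨ 3*h - 4 ≤ h - 3) must hold; in canonical form it is (¬(e > h + 3 → e ≥ -7)) ∧ ((3*h = -7 ∧ e + h ≠ 4) ∨ 2*h ≤ 1).
Before e := e + e + 2: (¬(2*e > h + 1 → 2*e ≥ -9)) ∧ ((3*h = -7 ∧ 2*e + h ≠ 2) ∨ 2*h ≤ 1)
Before h := e + 2*h + 2: (¬(e > 2*h + 3 → 2*e ≥ -9)) ∧ ((3*e + 6*h = -13 ∧ 3*e + 2*h ≠ 0) ∨ 2*e + 4*h ≤ -3)
Answer: WP = (¬(e > 2*h + 3 → 2*e ≥ -9)) ∧ ((3*e + 6*h = -13 ∧ 3*e + 2*h ≠ 0) ∨ 2*e + 4*h ≤ -3)


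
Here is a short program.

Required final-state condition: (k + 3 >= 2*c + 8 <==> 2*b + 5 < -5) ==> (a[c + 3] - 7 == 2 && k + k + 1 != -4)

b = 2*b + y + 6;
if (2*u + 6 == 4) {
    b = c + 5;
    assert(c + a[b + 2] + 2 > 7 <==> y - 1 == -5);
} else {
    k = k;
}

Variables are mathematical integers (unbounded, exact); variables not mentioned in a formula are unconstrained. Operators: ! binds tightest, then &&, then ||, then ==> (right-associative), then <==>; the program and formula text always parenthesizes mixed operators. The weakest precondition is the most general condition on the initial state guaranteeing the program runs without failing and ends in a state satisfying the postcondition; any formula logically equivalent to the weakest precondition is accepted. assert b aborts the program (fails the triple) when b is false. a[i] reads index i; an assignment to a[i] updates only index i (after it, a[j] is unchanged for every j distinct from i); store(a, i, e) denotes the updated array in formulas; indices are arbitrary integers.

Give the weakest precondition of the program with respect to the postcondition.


Working backward. After the program, the postcondition (k + 3 >= 2*c + 8 <==> 2*b + 5 < -5) ==> (a[c + 3] - 7 == 2 && k + k + 1 != -4) must hold; in canonical form it is (k >= 2*c + 5 <==> 2*b < -10) ==> (a[c + 3] == 9 && 2*k != -5).
Then branch requires (a[c + 7] + c > 5 <==> y == -4) && ((k >= 2*c + 5 <==> 2*c < -20) ==> (a[c + 3] == 9 && 2*k != -5)); else branch requires (k >= 2*c + 5 <==> 2*b < -10) ==> (a[c + 3] == 9 && 2*k != -5).
Before the if: (2*u == -2 ==> ((a[c + 7] + c > 5 <==> y == -4) && ((k >= 2*c + 5 <==> 2*c < -20) ==> (a[c + 3] == 9 && 2*k != -5)))) && ((!(2*u == -2)) ==> ((k >= 2*c + 5 <==> 2*b < -10) ==> (a[c + 3] == 9 && 2*k != -5)))
Before b := 2*b + y + 6: (2*u == -2 ==> ((a[c + 7] + c > 5 <==> y == -4) && ((k >= 2*c + 5 <==> 2*c < -20) ==> (a[c + 3] == 9 && 2*k != -5)))) && ((!(2*u == -2)) ==> ((k >= 2*c + 5 <==> 4*b + 2*y < -22) ==> (a[c + 3] == 9 && 2*k != -5)))
Answer: WP = (2*u == -2 ==> ((a[c + 7] + c > 5 <==> y == -4) && ((k >= 2*c + 5 <==> 2*c < -20) ==> (a[c + 3] == 9 && 2*k != -5)))) && ((!(2*u == -2)) ==> ((k >= 2*c + 5 <==> 4*b + 2*y < -22) ==> (a[c + 3] == 9 && 2*k != -5)))


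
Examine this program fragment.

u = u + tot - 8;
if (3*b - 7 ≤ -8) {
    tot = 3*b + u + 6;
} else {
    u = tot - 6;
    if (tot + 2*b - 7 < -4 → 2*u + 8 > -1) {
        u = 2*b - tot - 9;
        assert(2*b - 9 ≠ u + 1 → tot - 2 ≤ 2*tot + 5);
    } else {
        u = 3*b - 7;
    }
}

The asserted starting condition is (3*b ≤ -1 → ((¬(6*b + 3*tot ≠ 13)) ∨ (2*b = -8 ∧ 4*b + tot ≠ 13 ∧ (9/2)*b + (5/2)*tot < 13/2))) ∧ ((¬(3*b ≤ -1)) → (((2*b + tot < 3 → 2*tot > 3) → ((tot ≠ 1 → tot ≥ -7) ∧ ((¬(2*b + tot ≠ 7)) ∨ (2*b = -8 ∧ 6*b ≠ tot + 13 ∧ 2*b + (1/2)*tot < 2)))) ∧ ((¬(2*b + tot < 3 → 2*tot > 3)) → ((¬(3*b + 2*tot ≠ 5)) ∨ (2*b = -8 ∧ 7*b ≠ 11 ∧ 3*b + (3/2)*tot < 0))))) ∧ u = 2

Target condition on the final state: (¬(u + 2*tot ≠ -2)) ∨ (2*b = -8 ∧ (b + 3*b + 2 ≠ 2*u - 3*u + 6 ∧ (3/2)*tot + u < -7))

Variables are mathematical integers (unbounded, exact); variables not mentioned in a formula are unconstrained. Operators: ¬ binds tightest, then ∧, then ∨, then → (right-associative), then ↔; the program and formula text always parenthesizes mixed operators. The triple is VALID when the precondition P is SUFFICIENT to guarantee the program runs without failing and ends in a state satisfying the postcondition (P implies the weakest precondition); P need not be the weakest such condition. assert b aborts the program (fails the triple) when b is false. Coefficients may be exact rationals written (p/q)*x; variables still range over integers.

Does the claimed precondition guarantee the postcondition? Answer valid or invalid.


Working backward. After the program, the postcondition (¬(u + 2*tot ≠ -2)) ∨ (2*b = -8 ∧ (b + 3*b + 2 ≠ 2*u - 3*u + 6 ∧ (3/2)*tot + u < -7)) must hold; in canonical form it is (¬(2*tot + u ≠ -2)) ∨ (2*b = -8 ∧ 4*b + u ≠ 4 ∧ (3/2)*tot + u < -7).
Then branch requires (¬(6*b + 3*u ≠ -14)) ∨ (2*b = -8 ∧ 4*b + u ≠ 4 ∧ (9/2)*b + (5/2)*u < -16); else branch requires ((2*b + tot < 3 → 2*tot > 3) → ((tot ≠ 1 → tot ≥ -7) ∧ ((¬(2*b + tot ≠ 7)) ∨ (2*b = -8 ∧ 6*b ≠ tot + 13 ∧ 2*b + (1/2)*tot < 2)))) ∧ ((¬(2*b + tot < 3 → 2*tot > 3)) → ((¬(3*b + 2*tot ≠ 5)) ∨ (2*b = -8 ∧ 7*b ≠ 11 ∧ 3*b + (3/2)*tot < 0))).
Before the if: (3*b ≤ -1 → ((¬(6*b + 3*u ≠ -14)) ∨ (2*b = -8 ∧ 4*b + u ≠ 4 ∧ (9/2)*b + (5/2)*u < -16))) ∧ ((¬(3*b ≤ -1)) → (((2*b + tot < 3 → 2*tot > 3) → ((tot ≠ 1 → tot ≥ -7) ∧ ((¬(2*b + tot ≠ 7)) ∨ (2*b = -8 ∧ 6*b ≠ tot + 13 ∧ 2*b + (1/2)*tot < 2)))) ∧ ((¬(2*b + tot < 3 → 2*tot > 3)) → ((¬(3*b + 2*tot ≠ 5)) ∨ (2*b = -8 ∧ 7*b ≠ 11 ∧ 3*b + (3/2)*tot < 0)))))
Before u := u + tot - 8: (3*b ≤ -1 → ((¬(6*b + 3*tot + 3*u ≠ 10)) ∨ (2*b = -8 ∧ 4*b + tot + u ≠ 12 ∧ (9/2)*b + (5/2)*tot + (5/2)*u < 4))) ∧ ((¬(3*b ≤ -1)) → (((2*b + tot < 3 → 2*tot > 3) → ((tot ≠ 1 → tot ≥ -7) ∧ ((¬(2*b + tot ≠ 7)) ∨ (2*b = -8 ∧ 6*b ≠ tot + 13 ∧ 2*b + (1/2)*tot < 2)))) ∧ ((¬(2*b + tot < 3 → 2*tot > 3)) → ((¬(3*b + 2*tot ≠ 5)) ∨ (2*b = -8 ∧ 7*b ≠ 11 ∧ 3*b + (3/2)*tot < 0)))))
The weakest precondition is (3*b ≤ -1 → ((¬(6*b + 3*tot + 3*u ≠ 10)) ∨ (2*b = -8 ∧ 4*b + tot + u ≠ 12 ∧ (9/2)*b + (5/2)*tot + (5/2)*u < 4))) ∧ ((¬(3*b ≤ -1)) → (((2*b + tot < 3 → 2*tot > 3) → ((tot ≠ 1 → tot ≥ -7) ∧ ((¬(2*b + tot ≠ 7)) ∨ (2*b = -8 ∧ 6*b ≠ tot + 13 ∧ 2*b + (1/2)*tot < 2)))) ∧ ((¬(2*b + tot < 3 → 2*tot > 3)) → ((¬(3*b + 2*tot ≠ 5)) ∨ (2*b = -8 ∧ 7*b ≠ 11 ∧ 3*b + (3/2)*tot < 0))))).
Check whether (3*b ≤ -1 → ((¬(6*b + 3*tot ≠ 13)) ∨ (2*b = -8 ∧ 4*b + tot ≠ 13 ∧ (9/2)*b + (5/2)*tot < 13/2))) ∧ ((¬(3*b ≤ -1)) → (((2*b + tot < 3 → 2*tot > 3) → ((tot ≠ 1 → tot ≥ -7) ∧ ((¬(2*b + tot ≠ 7)) ∨ (2*b = -8 ∧ 6*b ≠ tot + 13 ∧ 2*b + (1/2)*tot < 2)))) ∧ ((¬(2*b + tot < 3 → 2*tot > 3)) → ((¬(3*b + 2*tot ≠ 5)) ∨ (2*b = -8 ∧ 7*b ≠ 11 ∧ 3*b + (3/2)*tot < 0))))) ∧ u = 2 implies it.
Countermodel: at the initial state b = -4, tot = 7, u = 2, the precondition holds but the weakest precondition fails.
Answer: invalid


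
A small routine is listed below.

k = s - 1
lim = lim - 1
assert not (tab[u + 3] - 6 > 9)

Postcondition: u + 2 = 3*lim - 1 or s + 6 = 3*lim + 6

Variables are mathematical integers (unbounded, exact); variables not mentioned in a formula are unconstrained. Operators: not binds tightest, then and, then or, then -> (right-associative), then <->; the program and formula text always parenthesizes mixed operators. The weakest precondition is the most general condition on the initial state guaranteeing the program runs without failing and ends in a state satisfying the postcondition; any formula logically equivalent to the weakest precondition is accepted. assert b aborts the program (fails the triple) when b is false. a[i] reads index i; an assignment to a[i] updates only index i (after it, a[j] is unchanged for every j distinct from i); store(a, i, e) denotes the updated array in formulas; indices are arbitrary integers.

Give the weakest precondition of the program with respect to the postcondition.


Working backward. After the program, the postcondition u + 2 = 3*lim - 1 or s + 6 = 3*lim + 6 must hold; in canonical form it is u = 3*lim - 3 or s = 3*lim.
Before assert not (tab[u + 3] - 6 > 9): (not (tab[u + 3] > 15)) and (u = 3*lim - 3 or s = 3*lim)
Before lim := lim - 1: (not (tab[u + 3] > 15)) and (u = 3*lim - 6 or s = 3*lim - 3)
Before k := s - 1: (not (tab[u + 3] > 15)) and (u = 3*lim - 6 or s = 3*lim - 3)
Answer: WP = (not (tab[u + 3] > 15)) and (u = 3*lim - 6 or s = 3*lim - 3)


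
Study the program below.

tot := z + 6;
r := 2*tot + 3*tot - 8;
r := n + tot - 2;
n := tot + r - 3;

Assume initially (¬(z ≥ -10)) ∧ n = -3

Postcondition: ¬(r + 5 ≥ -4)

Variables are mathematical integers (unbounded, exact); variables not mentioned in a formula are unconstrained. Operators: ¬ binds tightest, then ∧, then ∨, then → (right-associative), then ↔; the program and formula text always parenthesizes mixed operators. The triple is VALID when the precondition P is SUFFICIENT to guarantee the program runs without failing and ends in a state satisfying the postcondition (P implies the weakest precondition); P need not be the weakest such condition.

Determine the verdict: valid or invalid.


Working backward. After the program, the postcondition ¬(r + 5 ≥ -4) must hold; in canonical form it is ¬(r ≥ -9).
Before n := tot + r - 3: ¬(r ≥ -9)
Before r := n + tot - 2: ¬(n + tot ≥ -7)
Before r := 2*tot + 3*tot - 8: ¬(n + tot ≥ -7)
Before tot := z + 6: ¬(n + z ≥ -13)
The weakest precondition is ¬(n + z ≥ -13).
Check whether (¬(z ≥ -10)) ∧ n = -3 implies it.
Every state satisfying the precondition satisfies the weakest precondition: the implication holds.
Answer: valid


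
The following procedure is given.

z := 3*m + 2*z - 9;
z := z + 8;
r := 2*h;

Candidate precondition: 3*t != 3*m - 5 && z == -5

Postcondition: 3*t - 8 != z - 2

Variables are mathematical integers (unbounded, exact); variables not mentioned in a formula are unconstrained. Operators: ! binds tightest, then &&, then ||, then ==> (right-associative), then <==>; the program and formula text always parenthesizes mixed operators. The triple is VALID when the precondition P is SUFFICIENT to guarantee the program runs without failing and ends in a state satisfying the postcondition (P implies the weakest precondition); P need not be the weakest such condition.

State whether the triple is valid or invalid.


Working backward. After the program, the postcondition 3*t - 8 != z - 2 must hold; in canonical form it is 3*t != z + 6.
Before r := 2*h: 3*t != z + 6
Before z := z + 8: 3*t != z + 14
Before z := 3*m + 2*z - 9: 3*t != 3*m + 2*z + 5
The weakest precondition is 3*t != 3*m + 2*z + 5.
Check whether 3*t != 3*m - 5 && z == -5 implies it.
Every state satisfying the precondition satisfies the weakest precondition: the implication holds.
Answer: valid


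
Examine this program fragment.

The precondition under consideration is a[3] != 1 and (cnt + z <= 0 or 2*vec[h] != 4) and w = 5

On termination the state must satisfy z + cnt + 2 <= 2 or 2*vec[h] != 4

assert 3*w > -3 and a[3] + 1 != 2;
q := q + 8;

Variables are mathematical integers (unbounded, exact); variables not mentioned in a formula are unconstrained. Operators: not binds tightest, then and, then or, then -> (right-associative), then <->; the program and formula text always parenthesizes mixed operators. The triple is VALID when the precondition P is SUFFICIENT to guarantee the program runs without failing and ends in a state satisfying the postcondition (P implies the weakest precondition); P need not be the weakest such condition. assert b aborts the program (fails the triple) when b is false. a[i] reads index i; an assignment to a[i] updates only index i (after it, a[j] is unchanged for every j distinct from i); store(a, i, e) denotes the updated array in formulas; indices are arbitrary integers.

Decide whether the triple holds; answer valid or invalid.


Working backward. After the program, the postcondition z + cnt + 2 <= 2 or 2*vec[h] != 4 must hold; in canonical form it is cnt + z <= 0 or 2*vec[h] != 4.
Before q := q + 8: cnt + z <= 0 or 2*vec[h] != 4
Before assert 3*w > -3 and a[3] + 1 != 2: 3*w > -3 and a[3] != 1 and (cnt + z <= 0 or 2*vec[h] != 4)
The weakest precondition is 3*w > -3 and a[3] != 1 and (cnt + z <= 0 or 2*vec[h] != 4).
Check whether a[3] != 1 and (cnt + z <= 0 or 2*vec[h] != 4) and w = 5 implies it.
Every state satisfying the precondition satisfies the weakest precondition: the implication holds.
Answer: valid


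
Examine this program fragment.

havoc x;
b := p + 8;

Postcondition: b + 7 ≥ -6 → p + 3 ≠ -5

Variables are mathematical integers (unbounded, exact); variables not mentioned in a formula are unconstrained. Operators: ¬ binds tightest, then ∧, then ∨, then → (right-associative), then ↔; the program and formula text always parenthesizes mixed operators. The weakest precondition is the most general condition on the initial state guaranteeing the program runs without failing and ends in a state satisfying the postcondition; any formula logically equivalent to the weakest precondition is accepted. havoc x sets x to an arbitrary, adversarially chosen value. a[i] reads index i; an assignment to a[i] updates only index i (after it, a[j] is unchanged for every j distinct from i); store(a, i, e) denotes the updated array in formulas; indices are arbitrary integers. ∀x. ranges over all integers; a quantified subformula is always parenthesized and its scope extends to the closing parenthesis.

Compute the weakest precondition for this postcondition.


Working backward. After the program, the postcondition b + 7 ≥ -6 → p + 3 ≠ -5 must hold; in canonical form it is b ≥ -13 → p ≠ -8.
Before b := p + 8: p ≥ -21 → p ≠ -8
Before havoc x: p ≥ -21 → p ≠ -8
Answer: WP = p ≥ -21 → p ≠ -8


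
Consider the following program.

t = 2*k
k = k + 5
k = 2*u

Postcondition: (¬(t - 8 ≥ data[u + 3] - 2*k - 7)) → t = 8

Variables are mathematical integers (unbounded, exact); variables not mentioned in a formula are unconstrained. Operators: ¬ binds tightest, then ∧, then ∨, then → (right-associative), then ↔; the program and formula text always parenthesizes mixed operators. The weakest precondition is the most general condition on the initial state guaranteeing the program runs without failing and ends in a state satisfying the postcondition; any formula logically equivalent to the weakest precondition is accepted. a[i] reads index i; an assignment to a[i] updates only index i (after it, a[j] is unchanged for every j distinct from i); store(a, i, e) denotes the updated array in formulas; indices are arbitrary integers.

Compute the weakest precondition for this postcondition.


Working backward. After the program, the postcondition (¬(t - 8 ≥ data[u + 3] - 2*k - 7)) → t = 8 must hold; in canonical form it is (¬(2*k + t ≥ data[u + 3] + 1)) → t = 8.
Before k := 2*u: (¬(t + 4*u ≥ data[u + 3] + 1)) → t = 8
Before k := k + 5: (¬(t + 4*u ≥ data[u + 3] + 1)) → t = 8
Before t := 2*k: (¬(2*k + 4*u ≥ data[u + 3] + 1)) → 2*k = 8
Answer: WP = (¬(2*k + 4*u ≥ data[u + 3] + 1)) → 2*k = 8


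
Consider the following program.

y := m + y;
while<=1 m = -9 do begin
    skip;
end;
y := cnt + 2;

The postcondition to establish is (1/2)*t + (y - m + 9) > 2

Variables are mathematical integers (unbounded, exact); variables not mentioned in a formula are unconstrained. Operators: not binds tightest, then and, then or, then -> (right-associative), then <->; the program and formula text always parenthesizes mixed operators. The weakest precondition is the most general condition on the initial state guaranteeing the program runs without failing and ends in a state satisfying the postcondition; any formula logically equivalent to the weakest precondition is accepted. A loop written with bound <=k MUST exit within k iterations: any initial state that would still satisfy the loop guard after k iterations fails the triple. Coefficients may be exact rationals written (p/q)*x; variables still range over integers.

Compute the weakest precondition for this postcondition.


Working backward. After the program, the postcondition (1/2)*t + (y - m + 9) > 2 must hold; in canonical form it is (1/2)*t + y > m - 7.
Before y := cnt + 2: cnt + (1/2)*t > m - 9
Before the loop (bound <=1), unroll the exhaustion recursion (WP_0 = exit-now case; WP_j = one more guarded iteration, up to j = 1):
  WP_0: (not (m = -9)) and cnt + (1/2)*t > m - 9
  WP_1: (m = -9 -> ((not (m = -9)) and cnt + (1/2)*t > m - 9)) and ((not (m = -9)) -> cnt + (1/2)*t > m - 9)
So before the loop: (m = -9 -> ((not (m = -9)) and cnt + (1/2)*t > m - 9)) and ((not (m = -9)) -> cnt + (1/2)*t > m - 9)
Before y := m + y: (m = -9 -> ((not (m = -9)) and cnt + (1/2)*t > m - 9)) and ((not (m = -9)) -> cnt + (1/2)*t > m - 9)
Answer: WP = (m = -9 -> ((not (m = -9)) and cnt + (1/2)*t > m - 9)) and ((not (m = -9)) -> cnt + (1/2)*t > m - 9)


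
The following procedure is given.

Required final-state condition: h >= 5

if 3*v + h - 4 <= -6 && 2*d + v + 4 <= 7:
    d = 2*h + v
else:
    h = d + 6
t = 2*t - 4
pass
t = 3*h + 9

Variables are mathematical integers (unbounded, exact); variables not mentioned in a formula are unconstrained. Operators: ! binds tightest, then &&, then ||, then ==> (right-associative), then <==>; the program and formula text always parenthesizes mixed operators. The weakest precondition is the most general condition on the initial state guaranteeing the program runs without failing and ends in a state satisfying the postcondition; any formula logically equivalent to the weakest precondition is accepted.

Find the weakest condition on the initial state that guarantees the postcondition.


Working backward. After the program, h >= 5 must hold.
Before t := 3*h + 9: h >= 5
Before skip: h >= 5
Before t := 2*t - 4: h >= 5
Then branch requires h >= 5; else branch requires d >= -1.
Before the if: ((h + 3*v <= -2 && 2*d + v <= 3) ==> h >= 5) && ((!(h + 3*v <= -2 && 2*d + v <= 3)) ==> d >= -1)
Answer: WP = ((h + 3*v <= -2 && 2*d + v <= 3) ==> h >= 5) && ((!(h + 3*v <= -2 && 2*d + v <= 3)) ==> d >= -1)


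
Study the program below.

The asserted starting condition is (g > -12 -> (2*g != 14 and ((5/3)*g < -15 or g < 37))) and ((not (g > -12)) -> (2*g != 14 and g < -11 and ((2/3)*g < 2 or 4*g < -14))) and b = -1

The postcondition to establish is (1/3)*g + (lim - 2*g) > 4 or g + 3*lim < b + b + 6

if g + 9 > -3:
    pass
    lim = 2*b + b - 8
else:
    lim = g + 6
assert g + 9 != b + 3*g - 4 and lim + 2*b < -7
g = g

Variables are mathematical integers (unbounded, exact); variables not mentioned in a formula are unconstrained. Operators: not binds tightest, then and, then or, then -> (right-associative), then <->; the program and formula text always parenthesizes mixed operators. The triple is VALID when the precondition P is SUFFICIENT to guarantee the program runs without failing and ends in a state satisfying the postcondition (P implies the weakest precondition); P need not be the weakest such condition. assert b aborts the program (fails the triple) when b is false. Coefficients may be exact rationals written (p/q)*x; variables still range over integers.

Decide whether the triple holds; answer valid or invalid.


Working backward. After the program, the postcondition (1/3)*g + (lim - 2*g) > 4 or g + 3*lim < b + b + 6 must hold; in canonical form it is lim > (5/3)*g + 4 or g + 3*lim < 2*b + 6.
Before g := g: lim > (5/3)*g + 4 or g + 3*lim < 2*b + 6
Before assert g + 9 != b + 3*g - 4 and lim + 2*b < -7: b + 2*g != 13 and 2*b + lim < -7 and (lim > (5/3)*g + 4 or g + 3*lim < 2*b + 6)
Then branch requires b + 2*g != 13 and 5*b < 1 and (3*b > (5/3)*g + 12 or 7*b + g < 30); else branch requires b + 2*g != 13 and 2*b + g < -13 and ((2/3)*g < 2 or 4*g < 2*b - 12).
Before the if: (g > -12 -> (b + 2*g != 13 and 5*b < 1 and (3*b > (5/3)*g + 12 or 7*b + g < 30))) and ((not (g > -12)) -> (b + 2*g != 13 and 2*b + g < -13 and ((2/3)*g < 2 or 4*g < 2*b - 12)))
The weakest precondition is (g > -12 -> (b + 2*g != 13 and 5*b < 1 and (3*b > (5/3)*g + 12 or 7*b + g < 30))) and ((not (g > -12)) -> (b + 2*g != 13 and 2*b + g < -13 and ((2/3)*g < 2 or 4*g < 2*b - 12))).
Check whether (g > -12 -> (2*g != 14 and ((5/3)*g < -15 or g < 37))) and ((not (g > -12)) -> (2*g != 14 and g < -11 and ((2/3)*g < 2 or 4*g < -14))) and b = -1 implies it.
Every state satisfying the precondition satisfies the weakest precondition: the implication holds.
Answer: valid


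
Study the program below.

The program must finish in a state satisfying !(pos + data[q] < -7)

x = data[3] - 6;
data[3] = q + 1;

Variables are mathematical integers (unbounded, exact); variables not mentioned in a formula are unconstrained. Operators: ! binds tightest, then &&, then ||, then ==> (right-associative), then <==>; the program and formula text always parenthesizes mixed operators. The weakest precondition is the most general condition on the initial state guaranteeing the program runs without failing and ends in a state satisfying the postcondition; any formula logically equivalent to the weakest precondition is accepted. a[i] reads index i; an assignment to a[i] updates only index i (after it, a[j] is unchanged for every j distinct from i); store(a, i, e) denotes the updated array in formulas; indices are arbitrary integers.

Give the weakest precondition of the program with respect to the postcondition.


Working backward. After the program, the postcondition !(pos + data[q] < -7) must hold; in canonical form it is !(data[q] + pos < -7).
Before data[3] := q + 1: !(store(data, 3, q + 1)[q] + pos < -7)
Before x := data[3] - 6: !(store(data, 3, q + 1)[q] + pos < -7)
Answer: WP = !(store(data, 3, q + 1)[q] + pos < -7)


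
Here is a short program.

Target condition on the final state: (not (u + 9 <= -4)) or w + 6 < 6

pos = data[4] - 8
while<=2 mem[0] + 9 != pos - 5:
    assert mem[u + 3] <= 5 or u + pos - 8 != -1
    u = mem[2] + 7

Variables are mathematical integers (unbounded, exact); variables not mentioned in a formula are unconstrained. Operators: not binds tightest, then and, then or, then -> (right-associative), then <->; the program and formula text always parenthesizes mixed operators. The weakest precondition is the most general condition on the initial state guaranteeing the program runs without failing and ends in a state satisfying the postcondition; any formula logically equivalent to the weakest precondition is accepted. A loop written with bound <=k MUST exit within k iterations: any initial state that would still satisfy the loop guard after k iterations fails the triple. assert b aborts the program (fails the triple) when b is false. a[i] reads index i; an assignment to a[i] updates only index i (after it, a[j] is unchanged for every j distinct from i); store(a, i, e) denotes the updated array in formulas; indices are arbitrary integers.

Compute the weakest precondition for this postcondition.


Working backward. After the program, the postcondition (not (u + 9 <= -4)) or w + 6 < 6 must hold; in canonical form it is (not (u <= -13)) or w < 0.
Before the loop (bound <=2), unroll the exhaustion recursion (WP_0 = exit-now case; WP_j = one more guarded iteration, up to j = 2):
  WP_0: (not (mem[0] != pos - 14)) and ((not (u <= -13)) or w < 0)
  WP_1: (mem[0] != pos - 14 -> ((mem[u + 3] <= 5 or pos + u != 7) and (not (mem[0] != pos - 14)) and ((not (mem[2] <= -20)) or w < 0))) and ((not (mem[0] != pos - 14)) -> ((not (u <= -13)) or w < 0))
  WP_2: (mem[0] != pos - 14 -> ((mem[u + 3] <= 5 or pos + u != 7) and (mem[0] != pos - 14 -> ((mem[mem[2] + 10] <= 5 or mem[2] + pos != 0) and (not (mem[0] != pos - 14)) and ((not (mem[2] <= -20)) or w < 0))) and ((not (mem[0] != pos - 14)) -> ((not (mem[2] <= -20)) or w < 0)))) and ((not (mem[0] != pos - 14)) -> ((not (u <= -13)) or w < 0))
So before the loop: (mem[0] != pos - 14 -> ((mem[u + 3] <= 5 or pos + u != 7) and (mem[0] != pos - 14 -> ((mem[mem[2] + 10] <= 5 or mem[2] + pos != 0) and (not (mem[0] != pos - 14)) and ((not (mem[2] <= -20)) or w < 0))) and ((not (mem[0] != pos - 14)) -> ((not (mem[2] <= -20)) or w < 0)))) and ((not (mem[0] != pos - 14)) -> ((not (u <= -13)) or w < 0))
Before pos := data[4] - 8: (mem[0] != data[4] - 22 -> ((mem[u + 3] <= 5 or data[4] + u != 15) and (mem[0] != data[4] - 22 -> ((mem[mem[2] + 10] <= 5 or data[4] + mem[2] != 8) and (not (mem[0] != data[4] - 22)) and ((not (mem[2] <= -20)) or w < 0))) and ((not (mem[0] != data[4] - 22)) -> ((not (mem[2] <= -20)) or w < 0)))) and ((not (mem[0] != data[4] - 22)) -> ((not (u <= -13)) or w < 0))
Answer: WP = (mem[0] != data[4] - 22 -> ((mem[u + 3] <= 5 or data[4] + u != 15) and (mem[0] != data[4] - 22 -> ((mem[mem[2] + 10] <= 5 or data[4] + mem[2] != 8) and (not (mem[0] != data[4] - 22)) and ((not (mem[2] <= -20)) or w < 0))) and ((not (mem[0] != data[4] - 22)) -> ((not (mem[2] <= -20)) or w < 0)))) and ((not (mem[0] != data[4] - 22)) -> ((not (u <= -13)) or w < 0))


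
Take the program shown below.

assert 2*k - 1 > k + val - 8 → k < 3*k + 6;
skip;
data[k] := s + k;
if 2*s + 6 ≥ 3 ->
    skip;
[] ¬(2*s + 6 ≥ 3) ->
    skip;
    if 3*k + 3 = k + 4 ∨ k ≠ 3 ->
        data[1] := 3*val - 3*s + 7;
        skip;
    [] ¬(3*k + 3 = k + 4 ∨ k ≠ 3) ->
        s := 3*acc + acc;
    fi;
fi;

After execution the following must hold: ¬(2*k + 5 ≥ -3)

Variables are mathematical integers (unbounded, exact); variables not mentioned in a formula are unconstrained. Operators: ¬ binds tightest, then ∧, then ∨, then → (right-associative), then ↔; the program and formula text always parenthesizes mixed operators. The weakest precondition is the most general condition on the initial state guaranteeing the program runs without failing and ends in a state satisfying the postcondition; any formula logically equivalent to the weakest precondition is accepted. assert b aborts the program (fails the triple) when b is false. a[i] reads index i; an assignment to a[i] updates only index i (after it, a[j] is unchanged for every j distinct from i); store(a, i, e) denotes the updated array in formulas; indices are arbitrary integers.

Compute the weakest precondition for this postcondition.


Working backward. After the program, the postcondition ¬(2*k + 5 ≥ -3) must hold; in canonical form it is ¬(2*k ≥ -8).
Then branch requires ¬(2*k ≥ -8); else branch requires ((2*k = 1 ∨ k ≠ 3) → (¬(2*k ≥ -8))) ∧ ((¬(2*k = 1 ∨ k ≠ 3)) → (¬(2*k ≥ -8))).
Before the if: (2*s ≥ -3 → (¬(2*k ≥ -8))) ∧ ((¬(2*s ≥ -3)) → (((2*k = 1 ∨ k ≠ 3) → (¬(2*k ≥ -8))) ∧ ((¬(2*k = 1 ∨ k ≠ 3)) → (¬(2*k ≥ -8)))))
Before data[k] := s + k: (2*s ≥ -3 → (¬(2*k ≥ -8))) ∧ ((¬(2*s ≥ -3)) → (((2*k = 1 ∨ k ≠ 3) → (¬(2*k ≥ -8))) ∧ ((¬(2*k = 1 ∨ k ≠ 3)) → (¬(2*k ≥ -8)))))
Before skip: (2*s ≥ -3 → (¬(2*k ≥ -8))) ∧ ((¬(2*s ≥ -3)) → (((2*k = 1 ∨ k ≠ 3) → (¬(2*k ≥ -8))) ∧ ((¬(2*k = 1 ∨ k ≠ 3)) → (¬(2*k ≥ -8)))))
Before assert 2*k - 1 > k + val - 8 → k < 3*k + 6: (k > val - 7 → 2*k > -6) ∧ (2*s ≥ -3 → (¬(2*k ≥ -8))) ∧ ((¬(2*s ≥ -3)) → (((2*k = 1 ∨ k ≠ 3) → (¬(2*k ≥ -8))) ∧ ((¬(2*k = 1 ∨ k ≠ 3)) → (¬(2*k ≥ -8)))))
Answer: WP = (k > val - 7 → 2*k > -6) ∧ (2*s ≥ -3 → (¬(2*k ≥ -8))) ∧ ((¬(2*s ≥ -3)) → (((2*k = 1 ∨ k ≠ 3) → (¬(2*k ≥ -8))) ∧ ((¬(2*k = 1 ∨ k ≠ 3)) → (¬(2*k ≥ -8)))))


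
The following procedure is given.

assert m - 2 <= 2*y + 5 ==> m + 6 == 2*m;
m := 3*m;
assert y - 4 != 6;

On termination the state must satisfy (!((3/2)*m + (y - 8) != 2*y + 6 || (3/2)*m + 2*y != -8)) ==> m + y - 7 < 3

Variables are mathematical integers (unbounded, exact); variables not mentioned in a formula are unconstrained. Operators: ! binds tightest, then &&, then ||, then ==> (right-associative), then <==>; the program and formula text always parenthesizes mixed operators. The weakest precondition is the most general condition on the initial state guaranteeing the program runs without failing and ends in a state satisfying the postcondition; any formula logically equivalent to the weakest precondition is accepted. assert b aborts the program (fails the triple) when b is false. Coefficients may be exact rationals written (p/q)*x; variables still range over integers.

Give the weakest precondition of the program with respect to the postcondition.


Working backward. After the program, the postcondition (!((3/2)*m + (y - 8) != 2*y + 6 || (3/2)*m + 2*y != -8)) ==> m + y - 7 < 3 must hold; in canonical form it is (!((3/2)*m != y + 14 || (3/2)*m + 2*y != -8)) ==> m + y < 10.
Before assert y - 4 != 6: y != 10 && ((!((3/2)*m != y + 14 || (3/2)*m + 2*y != -8)) ==> m + y < 10)
Before m := 3*m: y != 10 && ((!((9/2)*m != y + 14 || (9/2)*m + 2*y != -8)) ==> 3*m + y < 10)
Before assert m - 2 <= 2*y + 5 ==> m + 6 == 2*m: (m <= 2*y + 7 ==> m == 6) && y != 10 && ((!((9/2)*m != y + 14 || (9/2)*m + 2*y != -8)) ==> 3*m + y < 10)
Answer: WP = (m <= 2*y + 7 ==> m == 6) && y != 10 && ((!((9/2)*m != y + 14 || (9/2)*m + 2*y != -8)) ==> 3*m + y < 10)


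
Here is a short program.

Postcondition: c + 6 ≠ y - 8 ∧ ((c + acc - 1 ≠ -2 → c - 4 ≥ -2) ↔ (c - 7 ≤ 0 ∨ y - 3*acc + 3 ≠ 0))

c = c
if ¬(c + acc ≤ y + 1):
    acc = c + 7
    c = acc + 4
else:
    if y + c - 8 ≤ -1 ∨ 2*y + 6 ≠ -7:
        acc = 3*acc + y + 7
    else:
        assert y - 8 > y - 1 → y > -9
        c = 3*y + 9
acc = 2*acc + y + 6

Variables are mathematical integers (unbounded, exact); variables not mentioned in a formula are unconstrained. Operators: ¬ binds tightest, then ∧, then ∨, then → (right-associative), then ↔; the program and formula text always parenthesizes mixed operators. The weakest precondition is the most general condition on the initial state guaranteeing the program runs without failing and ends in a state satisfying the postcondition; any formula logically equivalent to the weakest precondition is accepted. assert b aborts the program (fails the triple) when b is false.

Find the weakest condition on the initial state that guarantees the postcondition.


Working backward. After the program, the postcondition c + 6 ≠ y - 8 ∧ ((c + acc - 1 ≠ -2 → c - 4 ≥ -2) ↔ (c - 7 ≤ 0 ∨ y - 3*acc + 3 ≠ 0)) must hold; in canonical form it is c ≠ y - 14 ∧ ((acc + c ≠ -1 → c ≥ 2) ↔ (c ≤ 7 ∨ y ≠ 3*acc - 3)).
Before acc := 2*acc + y + 6: c ≠ y - 14 ∧ ((2*acc + c + y ≠ -7 → c ≥ 2) ↔ (c ≤ 7 ∨ 6*acc + 2*y ≠ -15))
Then branch requires c ≠ y - 25 ∧ ((3*c + y ≠ -32 → c ≥ -9) ↔ (c ≤ -4 ∨ 6*c + 2*y ≠ -57)); else branch requires ((c + y ≤ 7 ∨ 2*y ≠ -13) → (c ≠ y - 14 ∧ ((6*acc + c + 3*y ≠ -21 → c ≥ 2) ↔ (c ≤ 7 ∨ 18*acc + 8*y ≠ -57)))) ∧ ((¬(c + y ≤ 7 ∨ 2*y ≠ -13)) → (2*y ≠ -23 ∧ ((2*acc + 4*y ≠ -16 → 3*y ≥ -7) ↔ (3*y ≤ -2 ∨ 6*acc + 2*y ≠ -15)))).
Before the if: ((¬(acc + c ≤ y + 1)) → (c ≠ y - 25 ∧ ((3*c + y ≠ -32 → c ≥ -9) ↔ (c ≤ -4 ∨ 6*c + 2*y ≠ -57)))) ∧ (acc + c ≤ y + 1 → (((c + y ≤ 7 ∨ 2*y ≠ -13) → (c ≠ y - 14 ∧ ((6*acc + c + 3*y ≠ -21 → c ≥ 2) ↔ (c ≤ 7 ∨ 18*acc + 8*y ≠ -57)))) ∧ ((¬(c + y ≤ 7 ∨ 2*y ≠ -13)) → (2*y ≠ -23 ∧ ((2*acc + 4*y ≠ -16 → 3*y ≥ -7) ↔ (3*y ≤ -2 ∨ 6*acc + 2*y ≠ -15))))))
Before c := c: ((¬(acc + c ≤ y + 1)) → (c ≠ y - 25 ∧ ((3*c + y ≠ -32 → c ≥ -9) ↔ (c ≤ -4 ∨ 6*c + 2*y ≠ -57)))) ∧ (acc + c ≤ y + 1 → (((c + y ≤ 7 ∨ 2*y ≠ -13) → (c ≠ y - 14 ∧ ((6*acc + c + 3*y ≠ -21 → c ≥ 2) ↔ (c ≤ 7 ∨ 18*acc + 8*y ≠ -57)))) ∧ ((¬(c + y ≤ 7 ∨ 2*y ≠ -13)) → (2*y ≠ -23 ∧ ((2*acc + 4*y ≠ -16 → 3*y ≥ -7) ↔ (3*y ≤ -2 ∨ 6*acc + 2*y ≠ -15))))))
Answer: WP = ((¬(acc + c ≤ y + 1)) → (c ≠ y - 25 ∧ ((3*c + y ≠ -32 → c ≥ -9) ↔ (c ≤ -4 ∨ 6*c + 2*y ≠ -57)))) ∧ (acc + c ≤ y + 1 → (((c + y ≤ 7 ∨ 2*y ≠ -13) → (c ≠ y - 14 ∧ ((6*acc + c + 3*y ≠ -21 → c ≥ 2) ↔ (c ≤ 7 ∨ 18*acc + 8*y ≠ -57)))) ∧ ((¬(c + y ≤ 7 ∨ 2*y ≠ -13)) → (2*y ≠ -23 ∧ ((2*acc + 4*y ≠ -16 → 3*y ≥ -7) ↔ (3*y ≤ -2 ∨ 6*acc + 2*y ≠ -15))))))


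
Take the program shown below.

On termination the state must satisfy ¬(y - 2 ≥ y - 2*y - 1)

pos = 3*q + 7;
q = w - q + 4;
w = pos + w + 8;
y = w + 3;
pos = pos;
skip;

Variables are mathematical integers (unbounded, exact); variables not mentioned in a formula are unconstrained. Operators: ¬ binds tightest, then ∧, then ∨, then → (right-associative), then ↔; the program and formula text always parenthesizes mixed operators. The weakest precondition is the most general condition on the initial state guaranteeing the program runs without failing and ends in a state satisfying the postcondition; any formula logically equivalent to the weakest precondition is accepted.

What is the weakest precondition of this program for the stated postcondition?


Working backward. After the program, the postcondition ¬(y - 2 ≥ y - 2*y - 1) must hold; in canonical form it is ¬(2*y ≥ 1).
Before skip: ¬(2*y ≥ 1)
Before pos := pos: ¬(2*y ≥ 1)
Before y := w + 3: ¬(2*w ≥ -5)
Before w := pos + w + 8: ¬(2*pos + 2*w ≥ -21)
Before q := w - q + 4: ¬(2*pos + 2*w ≥ -21)
Before pos := 3*q + 7: ¬(6*q + 2*w ≥ -35)
Answer: WP = ¬(6*q + 2*w ≥ -35)


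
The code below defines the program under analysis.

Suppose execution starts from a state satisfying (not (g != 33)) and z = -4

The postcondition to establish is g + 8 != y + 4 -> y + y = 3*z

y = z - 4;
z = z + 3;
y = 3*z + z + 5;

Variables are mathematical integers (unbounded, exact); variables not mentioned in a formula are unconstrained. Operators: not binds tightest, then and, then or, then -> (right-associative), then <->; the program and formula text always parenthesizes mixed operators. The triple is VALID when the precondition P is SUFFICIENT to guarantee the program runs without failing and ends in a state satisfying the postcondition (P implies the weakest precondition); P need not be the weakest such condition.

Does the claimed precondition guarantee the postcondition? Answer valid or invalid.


Working backward. After the program, the postcondition g + 8 != y + 4 -> y + y = 3*z must hold; in canonical form it is g != y - 4 -> 2*y = 3*z.
Before y := 3*z + z + 5: g != 4*z + 1 -> 5*z = -10
Before z := z + 3: g != 4*z + 13 -> 5*z = -25
Before y := z - 4: g != 4*z + 13 -> 5*z = -25
The weakest precondition is g != 4*z + 13 -> 5*z = -25.
Check whether (not (g != 33)) and z = -4 implies it.
Countermodel: at the initial state g = 33, z = -4, the precondition holds but the weakest precondition fails.
Answer: invalid


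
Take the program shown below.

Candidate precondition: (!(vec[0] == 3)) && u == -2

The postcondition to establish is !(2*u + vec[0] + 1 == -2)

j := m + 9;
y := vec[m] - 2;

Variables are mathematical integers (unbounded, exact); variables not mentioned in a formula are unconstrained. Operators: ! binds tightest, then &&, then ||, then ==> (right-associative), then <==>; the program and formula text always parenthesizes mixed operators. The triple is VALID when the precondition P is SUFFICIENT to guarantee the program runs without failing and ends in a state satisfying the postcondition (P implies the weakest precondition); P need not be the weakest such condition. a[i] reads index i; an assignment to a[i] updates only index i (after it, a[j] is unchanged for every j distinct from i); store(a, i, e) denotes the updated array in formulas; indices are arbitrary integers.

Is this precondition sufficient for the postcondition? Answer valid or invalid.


Working backward. After the program, the postcondition !(2*u + vec[0] + 1 == -2) must hold; in canonical form it is !(vec[0] + 2*u == -3).
Before y := vec[m] - 2: !(vec[0] + 2*u == -3)
Before j := m + 9: !(vec[0] + 2*u == -3)
The weakest precondition is !(vec[0] + 2*u == -3).
Check whether (!(vec[0] == 3)) && u == -2 implies it.
Countermodel: at the initial state u = -2, vec = {[0] = 1, elsewhere 1}, the precondition holds but the weakest precondition fails.
Answer: invalid
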